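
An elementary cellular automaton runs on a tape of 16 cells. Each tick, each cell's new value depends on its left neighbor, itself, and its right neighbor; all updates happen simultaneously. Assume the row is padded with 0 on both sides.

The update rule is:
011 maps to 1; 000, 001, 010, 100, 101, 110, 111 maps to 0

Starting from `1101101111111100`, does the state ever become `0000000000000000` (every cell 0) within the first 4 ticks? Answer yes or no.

1001001000000000
0000000000000000
all cells are 0 at tick 2

yes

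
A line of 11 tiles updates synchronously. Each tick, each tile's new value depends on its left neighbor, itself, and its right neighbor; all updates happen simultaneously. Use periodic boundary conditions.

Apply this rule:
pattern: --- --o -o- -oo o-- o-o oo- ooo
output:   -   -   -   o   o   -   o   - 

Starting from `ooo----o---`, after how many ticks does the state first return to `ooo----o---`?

tick 1: o-oo----o--
tick 2: --ooo----o-
tick 3: --o-oo----o
tick 4: o---ooo----
tick 5: -o--o-oo---
tick 6: --o---ooo--
tick 7: ---o--o-oo-
tick 8: ----o---ooo
tick 9: o----o--o-o
tick 10: oo----o---o
tick 11: -oo----o--o
tick 12: -ooo----o--
tick 13: -o-oo----o-
tick 14: ---ooo----o
tick 15: o--o-oo----
tick 16: -o---ooo---
tick 17: --o--o-oo--
tick 18: ---o---ooo-
tick 19: ----o--o-oo
tick 20: o----o---oo
tick 21: oo----o--o-
tick 22: ooo----o---

22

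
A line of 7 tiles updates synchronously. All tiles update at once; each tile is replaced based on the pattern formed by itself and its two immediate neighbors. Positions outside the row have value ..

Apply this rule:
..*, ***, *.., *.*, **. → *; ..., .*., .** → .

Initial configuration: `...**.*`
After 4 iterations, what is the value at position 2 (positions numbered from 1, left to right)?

..*.**.
.*.*.**
*.*.*.*
.*.*.*.
position 2 holds *

*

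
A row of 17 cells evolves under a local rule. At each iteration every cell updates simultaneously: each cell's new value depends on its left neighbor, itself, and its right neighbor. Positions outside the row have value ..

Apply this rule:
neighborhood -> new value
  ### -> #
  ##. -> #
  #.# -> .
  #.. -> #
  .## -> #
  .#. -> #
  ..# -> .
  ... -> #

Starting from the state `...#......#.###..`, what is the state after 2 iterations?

##.######.#.#####
##.######.#.#####

##.######.#.#####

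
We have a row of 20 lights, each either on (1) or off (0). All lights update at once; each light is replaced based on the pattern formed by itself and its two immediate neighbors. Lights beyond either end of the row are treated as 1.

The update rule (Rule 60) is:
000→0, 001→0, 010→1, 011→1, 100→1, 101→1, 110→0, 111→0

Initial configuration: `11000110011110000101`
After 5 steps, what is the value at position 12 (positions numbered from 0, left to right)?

00100101010001000111
10110111111001100100
01101100000101010110
11011010000111111101
00110111000100000011
position 12 holds 0

0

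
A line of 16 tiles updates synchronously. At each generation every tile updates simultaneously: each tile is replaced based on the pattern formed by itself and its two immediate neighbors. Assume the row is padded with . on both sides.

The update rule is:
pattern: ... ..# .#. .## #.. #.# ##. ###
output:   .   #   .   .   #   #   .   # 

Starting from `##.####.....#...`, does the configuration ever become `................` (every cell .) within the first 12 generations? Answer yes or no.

..#.##.#...#.#..
.#.#..#.#.#.#.#.
#.#.##.#.#.#.#.#
.#.#..#.#.#.#.#.  (repeats generation 2; period 2)
generation 12: .#.#..#.#.#.#.#.
generation 12 is .#.#..#.#.#.#.#., still not uniform .

no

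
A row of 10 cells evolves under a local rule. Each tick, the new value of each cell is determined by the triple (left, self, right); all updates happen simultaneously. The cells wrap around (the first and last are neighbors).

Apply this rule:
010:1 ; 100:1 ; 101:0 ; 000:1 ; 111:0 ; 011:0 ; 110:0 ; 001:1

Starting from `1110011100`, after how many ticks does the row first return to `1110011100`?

0001100011
1110011100

2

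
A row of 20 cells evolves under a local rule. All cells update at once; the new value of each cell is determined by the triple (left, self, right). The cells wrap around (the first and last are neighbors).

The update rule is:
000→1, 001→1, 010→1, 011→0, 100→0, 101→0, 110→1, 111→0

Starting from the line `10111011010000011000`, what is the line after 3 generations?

10001001010111101011

10001001010111101011
10111011010000101000
10001001010111101011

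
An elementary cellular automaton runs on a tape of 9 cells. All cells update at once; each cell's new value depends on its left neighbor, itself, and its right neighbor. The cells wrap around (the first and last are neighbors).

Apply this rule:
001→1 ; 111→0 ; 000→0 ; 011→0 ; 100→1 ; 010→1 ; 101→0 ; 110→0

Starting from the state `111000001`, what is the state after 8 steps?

001000001

000100010
001110111
110000000
001000001
111100011
000010100
000110110
001000001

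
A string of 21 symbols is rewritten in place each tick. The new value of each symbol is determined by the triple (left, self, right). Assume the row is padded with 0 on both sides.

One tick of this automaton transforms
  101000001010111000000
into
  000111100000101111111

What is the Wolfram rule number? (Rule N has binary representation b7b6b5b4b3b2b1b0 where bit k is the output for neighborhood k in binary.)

89

position 13: 111 → 0  (bit 7 = 0)
position 14: 110 → 1  (bit 6 = 1)
position 1: 101 → 0  (bit 5 = 0)
position 3: 100 → 1  (bit 4 = 1)
position 12: 011 → 1  (bit 3 = 1)
position 0: 010 → 0  (bit 2 = 0)
position 7: 001 → 0  (bit 1 = 0)
position 4: 000 → 1  (bit 0 = 1)
bits b7..b0 = 01011001 = 89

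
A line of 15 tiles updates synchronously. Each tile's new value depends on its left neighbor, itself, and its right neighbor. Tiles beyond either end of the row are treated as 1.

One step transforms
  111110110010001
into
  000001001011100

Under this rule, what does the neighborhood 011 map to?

0

At position 6 the neighborhood is 011; the next row has 0 there.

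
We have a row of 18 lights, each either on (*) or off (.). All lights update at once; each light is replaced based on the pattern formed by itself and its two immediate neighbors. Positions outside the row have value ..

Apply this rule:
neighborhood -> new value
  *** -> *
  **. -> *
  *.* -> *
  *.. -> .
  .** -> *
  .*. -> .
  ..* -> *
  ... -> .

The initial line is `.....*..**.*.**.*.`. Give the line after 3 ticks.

..*..***********..

tick 1: ....*..****.****..
tick 2: ...*..**********..
tick 3: ..*..***********..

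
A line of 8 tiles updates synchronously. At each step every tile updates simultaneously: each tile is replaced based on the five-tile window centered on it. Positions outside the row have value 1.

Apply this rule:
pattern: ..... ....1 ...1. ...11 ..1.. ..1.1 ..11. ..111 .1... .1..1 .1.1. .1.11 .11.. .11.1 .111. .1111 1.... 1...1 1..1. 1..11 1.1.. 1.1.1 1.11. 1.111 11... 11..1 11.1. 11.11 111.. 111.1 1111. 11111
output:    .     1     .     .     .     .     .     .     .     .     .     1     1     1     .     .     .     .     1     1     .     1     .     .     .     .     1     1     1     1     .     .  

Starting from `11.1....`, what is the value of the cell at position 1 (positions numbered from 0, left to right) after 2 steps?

.

.11...1.
1.1....1
position 1 holds .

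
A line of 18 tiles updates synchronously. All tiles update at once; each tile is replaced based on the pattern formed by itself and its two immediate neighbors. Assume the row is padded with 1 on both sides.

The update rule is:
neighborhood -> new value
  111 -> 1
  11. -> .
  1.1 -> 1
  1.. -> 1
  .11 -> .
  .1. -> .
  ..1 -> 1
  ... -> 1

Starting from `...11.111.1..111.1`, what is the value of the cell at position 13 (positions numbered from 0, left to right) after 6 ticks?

111..1.1.1.11.1.1.
11.11.1.1.1..1.1.1
1.1..1.1.1.11.1.1.
.1.11.1.1.1..1.1.1
1.1..1.1.1.11.1.1.  (repeats tick 3; period 2)
tick 6: .1.11.1.1.1..1.1.1
position 13 holds 1

1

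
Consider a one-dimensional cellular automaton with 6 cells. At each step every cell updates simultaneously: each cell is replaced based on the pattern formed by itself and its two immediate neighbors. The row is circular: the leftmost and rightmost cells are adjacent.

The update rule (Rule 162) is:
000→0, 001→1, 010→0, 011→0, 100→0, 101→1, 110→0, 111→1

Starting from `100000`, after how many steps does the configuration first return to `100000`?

6

000001
000010
000100
001000
010000
100000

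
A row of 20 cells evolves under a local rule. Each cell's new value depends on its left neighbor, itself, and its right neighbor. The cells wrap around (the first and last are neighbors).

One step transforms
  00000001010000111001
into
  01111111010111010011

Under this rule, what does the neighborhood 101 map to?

0

At position 8 the neighborhood is 101; the next row has 0 there.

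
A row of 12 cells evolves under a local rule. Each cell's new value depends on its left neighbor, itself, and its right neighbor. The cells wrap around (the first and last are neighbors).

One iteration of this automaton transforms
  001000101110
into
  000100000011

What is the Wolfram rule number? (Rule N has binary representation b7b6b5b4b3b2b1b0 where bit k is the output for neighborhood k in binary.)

position 9: 111 → 0  (bit 7 = 0)
position 10: 110 → 1  (bit 6 = 1)
position 7: 101 → 0  (bit 5 = 0)
position 3: 100 → 1  (bit 4 = 1)
position 8: 011 → 0  (bit 3 = 0)
position 2: 010 → 0  (bit 2 = 0)
position 1: 001 → 0  (bit 1 = 0)
position 0: 000 → 0  (bit 0 = 0)
bits b7..b0 = 01010000 = 80

80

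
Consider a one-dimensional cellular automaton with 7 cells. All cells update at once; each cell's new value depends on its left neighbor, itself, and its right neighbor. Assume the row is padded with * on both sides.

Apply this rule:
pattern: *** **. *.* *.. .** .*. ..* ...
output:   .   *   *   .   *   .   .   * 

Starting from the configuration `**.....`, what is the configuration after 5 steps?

.***.*.

step 1: .*.***.
step 2: *.**.**
step 3: ******.
step 4: .....**
step 5: .***.*.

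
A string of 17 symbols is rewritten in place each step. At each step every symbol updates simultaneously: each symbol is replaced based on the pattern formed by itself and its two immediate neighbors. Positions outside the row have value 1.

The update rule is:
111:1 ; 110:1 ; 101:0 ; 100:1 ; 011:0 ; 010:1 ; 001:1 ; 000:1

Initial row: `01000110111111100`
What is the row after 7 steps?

11111101100110011

01111010011111111
00111011101111111
11011001100111111
11001110111011111
11110110011001111
11110011101110111
11111101100110011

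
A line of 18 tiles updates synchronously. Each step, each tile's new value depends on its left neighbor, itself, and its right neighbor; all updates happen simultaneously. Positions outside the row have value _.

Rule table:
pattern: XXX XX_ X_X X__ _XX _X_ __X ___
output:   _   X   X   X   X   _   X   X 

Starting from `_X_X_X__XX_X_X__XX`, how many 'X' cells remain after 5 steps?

step 1: X_X_X_XXXXX_X_XXXX
step 2: _X_X_XX___XX_XX__X
step 3: X_X_XXXXXXXXXXXXX_
step 4: _X_XX___________XX
step 5: X_XXXXXXXXXXXXXXXX
count of X: 17

17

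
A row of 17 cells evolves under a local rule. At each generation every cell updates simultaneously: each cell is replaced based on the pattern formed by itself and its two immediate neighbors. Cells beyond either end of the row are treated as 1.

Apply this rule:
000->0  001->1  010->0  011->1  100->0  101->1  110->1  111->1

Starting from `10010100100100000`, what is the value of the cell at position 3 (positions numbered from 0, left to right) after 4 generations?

0

generation 1: 10101001001000001
generation 2: 11010010010000011
generation 3: 11100100100000111
generation 4: 11101001000001111
position 3 holds 0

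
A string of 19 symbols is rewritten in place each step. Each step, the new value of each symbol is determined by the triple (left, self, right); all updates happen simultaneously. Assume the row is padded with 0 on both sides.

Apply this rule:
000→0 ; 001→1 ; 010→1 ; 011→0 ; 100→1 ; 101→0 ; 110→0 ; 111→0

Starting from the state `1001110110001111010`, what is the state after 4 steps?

0100011110001100001

1110000001010000011
0001000011011000100
0011100100000101110
0100011110001100001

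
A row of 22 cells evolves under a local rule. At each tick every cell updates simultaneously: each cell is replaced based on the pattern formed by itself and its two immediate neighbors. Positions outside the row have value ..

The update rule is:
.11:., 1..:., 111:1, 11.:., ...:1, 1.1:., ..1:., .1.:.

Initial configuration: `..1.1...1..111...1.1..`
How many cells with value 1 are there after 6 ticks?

16

1.....1.....1..1.....1
..111...111......111..
1..1..1..1..1111..1..1
.............11.......
111111111111....111111
.1111111111..11..1111.
count of 1: 16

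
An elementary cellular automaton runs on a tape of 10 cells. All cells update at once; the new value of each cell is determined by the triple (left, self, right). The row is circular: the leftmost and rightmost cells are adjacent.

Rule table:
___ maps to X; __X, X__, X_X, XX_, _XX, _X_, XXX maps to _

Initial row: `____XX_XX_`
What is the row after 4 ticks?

____XXXXX_

XXX_______
____XXXXX_
XXX_______  (repeats tick 1; period 2)
tick 4: ____XXXXX_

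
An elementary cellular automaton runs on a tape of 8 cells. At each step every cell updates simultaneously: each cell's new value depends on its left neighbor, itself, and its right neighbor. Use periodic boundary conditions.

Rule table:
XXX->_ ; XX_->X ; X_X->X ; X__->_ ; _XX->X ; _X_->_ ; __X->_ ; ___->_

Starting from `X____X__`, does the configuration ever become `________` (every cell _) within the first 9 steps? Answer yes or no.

step 1: ________
all cells are _ at step 1

yes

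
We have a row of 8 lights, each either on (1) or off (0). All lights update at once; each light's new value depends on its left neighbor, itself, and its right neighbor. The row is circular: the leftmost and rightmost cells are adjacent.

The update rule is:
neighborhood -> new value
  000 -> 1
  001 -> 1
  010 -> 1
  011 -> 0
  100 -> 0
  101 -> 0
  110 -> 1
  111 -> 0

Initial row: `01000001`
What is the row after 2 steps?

01011111
01000001

01000001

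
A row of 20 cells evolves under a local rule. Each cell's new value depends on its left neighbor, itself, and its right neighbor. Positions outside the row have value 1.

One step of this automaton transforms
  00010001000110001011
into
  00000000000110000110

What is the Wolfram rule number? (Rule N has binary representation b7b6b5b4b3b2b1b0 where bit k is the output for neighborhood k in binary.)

104

position 19: 111 → 0  (bit 7 = 0)
position 12: 110 → 1  (bit 6 = 1)
position 17: 101 → 1  (bit 5 = 1)
position 0: 100 → 0  (bit 4 = 0)
position 11: 011 → 1  (bit 3 = 1)
position 3: 010 → 0  (bit 2 = 0)
position 2: 001 → 0  (bit 1 = 0)
position 1: 000 → 0  (bit 0 = 0)
bits b7..b0 = 01101000 = 104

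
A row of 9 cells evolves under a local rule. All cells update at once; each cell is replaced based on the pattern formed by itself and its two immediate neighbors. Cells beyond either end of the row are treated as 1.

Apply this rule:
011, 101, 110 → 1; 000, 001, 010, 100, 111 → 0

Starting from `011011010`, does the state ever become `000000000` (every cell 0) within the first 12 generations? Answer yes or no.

yes

generation 1: 111111101
generation 2: 000000111
generation 3: 000000100
generation 4: 000000000
all cells are 0 at generation 4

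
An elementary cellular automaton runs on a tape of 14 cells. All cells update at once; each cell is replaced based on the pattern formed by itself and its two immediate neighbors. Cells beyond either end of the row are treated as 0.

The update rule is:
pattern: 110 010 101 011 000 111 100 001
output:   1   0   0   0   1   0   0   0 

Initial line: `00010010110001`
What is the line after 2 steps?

01011111000001

11000000010100
01011111000001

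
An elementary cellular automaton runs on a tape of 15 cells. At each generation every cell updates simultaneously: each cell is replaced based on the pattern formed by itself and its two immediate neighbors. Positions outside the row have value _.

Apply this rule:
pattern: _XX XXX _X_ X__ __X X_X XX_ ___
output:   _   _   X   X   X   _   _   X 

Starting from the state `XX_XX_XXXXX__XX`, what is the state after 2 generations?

generation 1: ___________XX__
generation 2: XXXXXXXXXXX__XX

XXXXXXXXXXX__XX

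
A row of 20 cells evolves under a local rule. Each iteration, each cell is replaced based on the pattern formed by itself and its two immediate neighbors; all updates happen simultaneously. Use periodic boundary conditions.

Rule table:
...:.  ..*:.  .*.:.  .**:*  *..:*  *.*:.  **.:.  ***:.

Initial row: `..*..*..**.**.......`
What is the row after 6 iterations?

iteration 1: ...*..*.*..*.*......
iteration 2: ....*....*....*.....
iteration 3: .....*....*....*....
iteration 4: ......*....*....*...
iteration 5: .......*....*....*..
iteration 6: ........*....*....*.

........*....*....*.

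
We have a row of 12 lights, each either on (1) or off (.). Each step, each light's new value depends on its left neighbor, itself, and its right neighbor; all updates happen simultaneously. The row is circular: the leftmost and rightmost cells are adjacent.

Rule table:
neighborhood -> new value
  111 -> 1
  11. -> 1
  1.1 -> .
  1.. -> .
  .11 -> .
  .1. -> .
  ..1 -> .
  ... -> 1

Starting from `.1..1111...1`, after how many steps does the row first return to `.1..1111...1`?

.....111.1..
1111..11...1
1111...1.1..
.111.1......
..11...11111
...1.1..1111
.1.......111
...11111..11
.1..1111...1

9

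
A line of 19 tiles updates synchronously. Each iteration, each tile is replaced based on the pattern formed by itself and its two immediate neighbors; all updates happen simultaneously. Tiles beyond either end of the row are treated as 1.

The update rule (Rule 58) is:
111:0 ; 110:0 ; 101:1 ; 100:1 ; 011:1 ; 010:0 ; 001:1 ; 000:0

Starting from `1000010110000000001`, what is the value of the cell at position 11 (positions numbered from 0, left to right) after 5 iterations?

iteration 1: 0100101101000000011
iteration 2: 1011011010100000110
iteration 3: 0110110101010001101
iteration 4: 1101101010101011011
iteration 5: 0011010101010110110
position 11 holds 1

1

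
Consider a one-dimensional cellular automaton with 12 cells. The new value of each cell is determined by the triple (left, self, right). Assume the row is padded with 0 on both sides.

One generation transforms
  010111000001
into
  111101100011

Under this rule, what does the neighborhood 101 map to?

At position 2 the neighborhood is 101; the next row has 1 there.

1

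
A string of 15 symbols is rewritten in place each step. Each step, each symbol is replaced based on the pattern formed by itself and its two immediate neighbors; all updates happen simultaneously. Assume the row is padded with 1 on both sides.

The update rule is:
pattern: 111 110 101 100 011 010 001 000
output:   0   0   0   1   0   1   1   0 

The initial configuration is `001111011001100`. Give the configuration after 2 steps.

step 1: 110000000110011
step 2: 001000001001100

001000001001100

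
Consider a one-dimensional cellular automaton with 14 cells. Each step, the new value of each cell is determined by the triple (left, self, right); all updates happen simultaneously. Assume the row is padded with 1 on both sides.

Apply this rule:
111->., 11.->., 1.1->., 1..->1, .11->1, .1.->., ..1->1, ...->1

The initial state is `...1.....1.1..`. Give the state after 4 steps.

.....1....1111

111.11111...11
....1....1111.
1111.11111....
.....1....1111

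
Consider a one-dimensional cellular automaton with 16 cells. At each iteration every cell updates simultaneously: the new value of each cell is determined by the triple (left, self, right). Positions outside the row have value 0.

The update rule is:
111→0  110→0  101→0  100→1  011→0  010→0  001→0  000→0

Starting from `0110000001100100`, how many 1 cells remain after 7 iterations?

iteration 1: 0001000000010010
iteration 2: 0000100000001001
iteration 3: 0000010000000100
iteration 4: 0000001000000010
iteration 5: 0000000100000001
iteration 6: 0000000010000000
iteration 7: 0000000001000000
count of 1: 1

1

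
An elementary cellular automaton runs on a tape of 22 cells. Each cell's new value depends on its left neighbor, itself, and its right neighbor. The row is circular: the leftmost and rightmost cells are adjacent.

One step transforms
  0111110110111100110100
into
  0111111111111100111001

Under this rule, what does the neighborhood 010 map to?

0

At position 19 the neighborhood is 010; the next row has 0 there.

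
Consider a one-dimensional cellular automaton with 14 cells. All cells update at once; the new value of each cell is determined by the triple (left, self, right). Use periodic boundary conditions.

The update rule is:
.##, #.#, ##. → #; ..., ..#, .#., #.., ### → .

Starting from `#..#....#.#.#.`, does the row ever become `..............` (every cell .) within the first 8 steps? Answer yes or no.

yes

.........#.#.#
..........#.#.
...........#..
..............
all cells are . at step 4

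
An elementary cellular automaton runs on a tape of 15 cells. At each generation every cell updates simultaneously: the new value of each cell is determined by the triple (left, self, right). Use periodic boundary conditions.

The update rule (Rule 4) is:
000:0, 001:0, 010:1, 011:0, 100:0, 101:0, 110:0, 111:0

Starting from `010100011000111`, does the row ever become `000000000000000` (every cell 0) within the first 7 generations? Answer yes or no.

no

010100000000000
010100000000000  (fixed point — unchanged through generation 7)
generation 7 is 010100000000000, still not uniform 0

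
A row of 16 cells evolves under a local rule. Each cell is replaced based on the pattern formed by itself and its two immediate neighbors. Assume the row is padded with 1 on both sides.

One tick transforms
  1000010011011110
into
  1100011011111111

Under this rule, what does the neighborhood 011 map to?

At position 8 the neighborhood is 011; the next row has 1 there.

1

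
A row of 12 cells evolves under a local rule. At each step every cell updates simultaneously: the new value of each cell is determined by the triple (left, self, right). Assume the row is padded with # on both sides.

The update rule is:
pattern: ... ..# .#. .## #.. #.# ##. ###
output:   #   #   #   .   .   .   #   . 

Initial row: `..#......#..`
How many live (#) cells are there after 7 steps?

9

.##.######.#
..#......#..  (repeats step 0; period 2)
step 7: .##.######.#
count of #: 9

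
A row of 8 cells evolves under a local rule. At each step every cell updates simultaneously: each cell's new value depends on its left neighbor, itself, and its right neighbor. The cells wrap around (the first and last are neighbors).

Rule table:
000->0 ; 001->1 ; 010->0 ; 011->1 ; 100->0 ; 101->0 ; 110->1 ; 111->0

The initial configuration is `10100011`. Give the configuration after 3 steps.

00011010

10000110
00001110
00011010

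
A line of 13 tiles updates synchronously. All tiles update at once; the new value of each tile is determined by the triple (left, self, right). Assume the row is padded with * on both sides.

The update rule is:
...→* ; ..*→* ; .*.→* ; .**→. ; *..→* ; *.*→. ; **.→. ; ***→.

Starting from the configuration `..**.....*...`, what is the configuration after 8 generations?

..**.........

**..*********
..**.........
**..*********  (repeats generation 1; period 2)
generation 8: ..**.........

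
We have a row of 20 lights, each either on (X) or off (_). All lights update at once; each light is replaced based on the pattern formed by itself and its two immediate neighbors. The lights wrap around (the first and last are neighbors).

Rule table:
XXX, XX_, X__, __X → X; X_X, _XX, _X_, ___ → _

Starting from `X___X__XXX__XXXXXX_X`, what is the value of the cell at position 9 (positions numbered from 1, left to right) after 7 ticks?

XX_X_XX_XXXX_XXXXX__
_X____X__XXX__XXXXXX
__X__X_XX_XXXX_XXXXX
XX_XX___X__XXX__XXXX
XX__XX_X_XX_XXXX_XXX
XXXX_X____X__XXX__XX
XXXX__X__X_XX_XXXX_X
position 9 holds _

_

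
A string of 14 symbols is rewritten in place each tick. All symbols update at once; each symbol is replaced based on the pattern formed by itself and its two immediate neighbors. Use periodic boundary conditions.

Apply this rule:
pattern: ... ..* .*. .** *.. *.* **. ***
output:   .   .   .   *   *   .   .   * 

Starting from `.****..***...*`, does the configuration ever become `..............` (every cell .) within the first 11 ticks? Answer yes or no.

tick 1: .***.*.**.*...
tick 2: .**....*...*..
tick 3: .*.*....*...*.
tick 4: ....*....*...*
tick 5: *....*....*...
tick 6: .*....*....*..
tick 7: ..*....*....*.
tick 8: ...*....*....*
tick 9: *...*....*....
tick 10: .*...*....*...
tick 11: ..*...*....*..
tick 11 is ..*...*....*.., still not uniform .

no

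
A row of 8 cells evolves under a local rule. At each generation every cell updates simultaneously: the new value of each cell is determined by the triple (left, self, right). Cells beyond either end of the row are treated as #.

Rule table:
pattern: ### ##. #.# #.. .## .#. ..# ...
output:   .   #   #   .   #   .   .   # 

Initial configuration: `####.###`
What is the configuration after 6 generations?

generation 1: ...###..
generation 2: .#.#.#..
generation 3: #.#.#...
generation 4: ##.#..#.
generation 5: .##....#
generation 6: ###.##.#

###.##.#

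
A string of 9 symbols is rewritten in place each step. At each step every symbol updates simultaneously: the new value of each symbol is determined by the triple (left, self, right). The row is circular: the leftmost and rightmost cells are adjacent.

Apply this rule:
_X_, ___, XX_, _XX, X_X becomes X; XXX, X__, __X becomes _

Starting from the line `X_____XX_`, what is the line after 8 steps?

X_XXX_XXX
XXX_XXX__
X_XXX_X__
XXX_XXX__  (repeats step 2; period 2)
step 8: XXX_XXX__

XXX_XXX__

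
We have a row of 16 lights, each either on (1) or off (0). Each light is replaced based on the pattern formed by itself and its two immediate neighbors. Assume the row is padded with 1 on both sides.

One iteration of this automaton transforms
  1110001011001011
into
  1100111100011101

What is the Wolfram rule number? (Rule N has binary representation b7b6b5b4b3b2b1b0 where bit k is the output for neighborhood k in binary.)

167

position 0: 111 → 1  (bit 7 = 1)
position 2: 110 → 0  (bit 6 = 0)
position 7: 101 → 1  (bit 5 = 1)
position 3: 100 → 0  (bit 4 = 0)
position 8: 011 → 0  (bit 3 = 0)
position 6: 010 → 1  (bit 2 = 1)
position 5: 001 → 1  (bit 1 = 1)
position 4: 000 → 1  (bit 0 = 1)
bits b7..b0 = 10100111 = 167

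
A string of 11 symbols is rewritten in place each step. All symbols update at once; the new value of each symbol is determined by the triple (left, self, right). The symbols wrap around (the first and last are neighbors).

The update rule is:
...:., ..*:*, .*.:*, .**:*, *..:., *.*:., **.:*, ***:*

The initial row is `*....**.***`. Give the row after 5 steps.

*...***.***
*..****.***
*.*****.***
*.*****.***  (fixed point — unchanged through step 5)

*.*****.***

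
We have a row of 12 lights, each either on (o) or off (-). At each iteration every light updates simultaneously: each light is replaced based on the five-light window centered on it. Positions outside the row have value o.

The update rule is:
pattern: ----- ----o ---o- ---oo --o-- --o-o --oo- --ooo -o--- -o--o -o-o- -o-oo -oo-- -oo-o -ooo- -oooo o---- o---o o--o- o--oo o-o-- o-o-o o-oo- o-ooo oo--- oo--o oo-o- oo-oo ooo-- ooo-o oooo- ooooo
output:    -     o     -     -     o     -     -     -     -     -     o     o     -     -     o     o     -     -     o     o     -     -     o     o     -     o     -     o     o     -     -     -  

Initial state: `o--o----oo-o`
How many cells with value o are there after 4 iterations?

5

oooo--o---oo
---oooo----o
----o-o--o--
--o--o--oo-o
count of o: 5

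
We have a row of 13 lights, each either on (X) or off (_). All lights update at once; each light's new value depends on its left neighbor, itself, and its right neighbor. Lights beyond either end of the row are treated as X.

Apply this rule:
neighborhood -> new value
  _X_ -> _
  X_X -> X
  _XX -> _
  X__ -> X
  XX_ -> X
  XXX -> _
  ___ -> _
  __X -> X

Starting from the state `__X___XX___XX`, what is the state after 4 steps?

XX_XX_X_X_XXX

XX_X_X_XX_X__
_XX_X_X_XX_XX
X_XX_X_X_XX__
XX_XX_X_X_XXX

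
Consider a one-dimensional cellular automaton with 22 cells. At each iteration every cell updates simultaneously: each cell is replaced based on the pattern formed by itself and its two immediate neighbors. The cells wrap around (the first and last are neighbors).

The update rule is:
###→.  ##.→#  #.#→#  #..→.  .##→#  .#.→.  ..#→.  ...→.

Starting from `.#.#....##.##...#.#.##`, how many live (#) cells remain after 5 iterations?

4

iteration 1: #.#.....#####....#.###
iteration 2: ##......#...#.....##..
iteration 3: ##................##..
iteration 4: ##................##..  (fixed point — unchanged through iteration 5)
count of #: 4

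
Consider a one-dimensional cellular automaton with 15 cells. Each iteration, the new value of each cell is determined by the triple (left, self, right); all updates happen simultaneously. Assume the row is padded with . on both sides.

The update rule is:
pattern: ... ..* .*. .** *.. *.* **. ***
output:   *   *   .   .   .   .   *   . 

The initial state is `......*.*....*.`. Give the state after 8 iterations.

..*.***....*.*.

******....***..
.....*.***..*.*
*****....*.*...
....*.***....**
****....*.***.*
...*.***....*..
***....*.***..*
..*.***....*.*.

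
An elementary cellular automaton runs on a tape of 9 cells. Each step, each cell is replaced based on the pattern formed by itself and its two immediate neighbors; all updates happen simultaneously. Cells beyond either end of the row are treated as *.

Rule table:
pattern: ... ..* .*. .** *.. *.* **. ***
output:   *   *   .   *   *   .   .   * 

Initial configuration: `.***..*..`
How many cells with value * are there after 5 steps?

8

.**.**.**
.*..*..**
..**.****
***..****
**.******
count of *: 8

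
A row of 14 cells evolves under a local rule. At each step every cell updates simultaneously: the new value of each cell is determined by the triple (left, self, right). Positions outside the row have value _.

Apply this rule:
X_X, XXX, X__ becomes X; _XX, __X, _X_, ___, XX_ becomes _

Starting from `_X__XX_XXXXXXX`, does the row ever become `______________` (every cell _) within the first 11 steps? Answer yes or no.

no

__X___X_XXXXX_
___X___X_XXX_X
____X___X_X_X_
_____X___X_X_X
______X___X_X_
_______X___X_X
________X___X_
_________X___X
__________X___
___________X__
____________X_
step 11 is ____________X_, still not uniform _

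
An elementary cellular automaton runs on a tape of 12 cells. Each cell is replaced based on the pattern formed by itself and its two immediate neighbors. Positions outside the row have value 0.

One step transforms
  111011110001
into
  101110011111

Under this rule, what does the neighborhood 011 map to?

1

At position 0 the neighborhood is 011; the next row has 1 there.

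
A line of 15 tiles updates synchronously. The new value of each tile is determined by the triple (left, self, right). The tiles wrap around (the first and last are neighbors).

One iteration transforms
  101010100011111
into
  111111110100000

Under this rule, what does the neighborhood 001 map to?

1

At position 9 the neighborhood is 001; the next row has 1 there.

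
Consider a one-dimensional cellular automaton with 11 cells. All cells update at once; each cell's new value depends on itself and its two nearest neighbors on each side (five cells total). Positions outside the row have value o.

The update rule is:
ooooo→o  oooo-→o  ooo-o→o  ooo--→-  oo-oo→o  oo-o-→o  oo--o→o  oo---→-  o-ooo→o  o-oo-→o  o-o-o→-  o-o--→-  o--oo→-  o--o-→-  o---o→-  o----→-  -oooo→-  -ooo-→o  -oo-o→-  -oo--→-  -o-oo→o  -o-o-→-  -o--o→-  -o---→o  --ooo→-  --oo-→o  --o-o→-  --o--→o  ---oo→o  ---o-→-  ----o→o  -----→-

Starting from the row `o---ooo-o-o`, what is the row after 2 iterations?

----oooooo-

---o-ooo-oo
----oooooo-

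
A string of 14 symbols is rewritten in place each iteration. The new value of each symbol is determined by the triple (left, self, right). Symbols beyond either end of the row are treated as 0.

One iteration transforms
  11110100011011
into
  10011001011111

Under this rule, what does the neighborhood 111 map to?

At position 1 the neighborhood is 111; the next row has 0 there.

0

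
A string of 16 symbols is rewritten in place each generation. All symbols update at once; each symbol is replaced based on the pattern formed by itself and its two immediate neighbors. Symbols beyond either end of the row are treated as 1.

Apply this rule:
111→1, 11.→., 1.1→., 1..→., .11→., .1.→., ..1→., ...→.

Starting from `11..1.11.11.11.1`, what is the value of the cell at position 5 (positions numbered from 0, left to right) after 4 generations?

1...............
................
................  (fixed point — unchanged through generation 4)
position 5 holds .

.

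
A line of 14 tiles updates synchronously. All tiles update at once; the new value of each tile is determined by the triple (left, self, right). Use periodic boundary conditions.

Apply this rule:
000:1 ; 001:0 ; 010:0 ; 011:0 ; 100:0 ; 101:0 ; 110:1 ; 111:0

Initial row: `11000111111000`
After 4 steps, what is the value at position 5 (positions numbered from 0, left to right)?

1

step 1: 01010000001010
step 2: 00000111100000
step 3: 11110000101111
step 4: 00010110000000
position 5 holds 1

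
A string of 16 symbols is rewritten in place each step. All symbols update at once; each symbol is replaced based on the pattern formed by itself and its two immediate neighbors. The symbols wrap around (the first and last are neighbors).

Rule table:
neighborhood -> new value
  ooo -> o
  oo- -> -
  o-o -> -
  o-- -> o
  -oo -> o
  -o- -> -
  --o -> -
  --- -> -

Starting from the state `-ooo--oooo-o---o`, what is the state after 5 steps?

-oo-o-ooo---o---
-o----oo-o---o--
--o---o---o---o-
---o---o---o---o
o---o---o---o---

o---o---o---o---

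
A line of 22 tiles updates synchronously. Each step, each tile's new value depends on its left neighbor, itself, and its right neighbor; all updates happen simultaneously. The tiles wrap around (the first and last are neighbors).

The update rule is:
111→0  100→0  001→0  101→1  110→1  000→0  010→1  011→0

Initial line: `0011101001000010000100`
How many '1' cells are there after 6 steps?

step 1: 0000111001000010000100
step 2: 0000001001000010000100
step 3: 0000001001000010000100  (fixed point — unchanged through step 6)
count of 1: 4

4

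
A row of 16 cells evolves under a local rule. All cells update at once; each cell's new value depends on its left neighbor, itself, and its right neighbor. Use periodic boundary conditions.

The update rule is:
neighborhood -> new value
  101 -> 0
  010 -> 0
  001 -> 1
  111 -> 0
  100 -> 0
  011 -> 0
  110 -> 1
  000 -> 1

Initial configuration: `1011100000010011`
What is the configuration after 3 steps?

0101011111000010

1000101111100100
0011000000101001
0101011111000010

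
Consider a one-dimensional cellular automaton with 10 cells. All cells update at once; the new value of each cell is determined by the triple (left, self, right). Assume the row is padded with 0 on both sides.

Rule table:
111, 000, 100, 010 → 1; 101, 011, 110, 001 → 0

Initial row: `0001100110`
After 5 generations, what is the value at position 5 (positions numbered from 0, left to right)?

0

1100010001
0011011101
1000001001
1111101101
0111000001
position 5 holds 0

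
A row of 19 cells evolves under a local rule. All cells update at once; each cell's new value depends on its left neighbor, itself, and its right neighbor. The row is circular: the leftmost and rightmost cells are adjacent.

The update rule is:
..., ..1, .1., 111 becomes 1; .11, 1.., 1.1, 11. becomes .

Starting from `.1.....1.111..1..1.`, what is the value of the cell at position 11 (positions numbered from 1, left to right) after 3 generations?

.

11.11111..1..11.11.
....111..11.1......
1111.1..1...1.11111
position 11 holds .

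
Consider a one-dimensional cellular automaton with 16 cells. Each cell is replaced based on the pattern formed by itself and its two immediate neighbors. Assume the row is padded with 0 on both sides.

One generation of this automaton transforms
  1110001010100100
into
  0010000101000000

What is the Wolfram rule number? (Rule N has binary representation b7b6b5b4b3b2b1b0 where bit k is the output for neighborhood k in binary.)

96

position 1: 111 → 0  (bit 7 = 0)
position 2: 110 → 1  (bit 6 = 1)
position 7: 101 → 1  (bit 5 = 1)
position 3: 100 → 0  (bit 4 = 0)
position 0: 011 → 0  (bit 3 = 0)
position 6: 010 → 0  (bit 2 = 0)
position 5: 001 → 0  (bit 1 = 0)
position 4: 000 → 0  (bit 0 = 0)
bits b7..b0 = 01100000 = 96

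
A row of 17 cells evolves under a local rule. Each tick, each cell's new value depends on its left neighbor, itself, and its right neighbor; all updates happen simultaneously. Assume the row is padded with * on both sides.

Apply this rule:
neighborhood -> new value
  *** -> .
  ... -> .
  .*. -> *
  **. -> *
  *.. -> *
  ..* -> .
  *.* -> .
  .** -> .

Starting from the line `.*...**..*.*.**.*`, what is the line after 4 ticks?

.**...**.*.*..*..
..**...*.*.**.**.
*..**..*.*..*..*.
**..**.*.**.**.*.

**..**.*.**.**.*.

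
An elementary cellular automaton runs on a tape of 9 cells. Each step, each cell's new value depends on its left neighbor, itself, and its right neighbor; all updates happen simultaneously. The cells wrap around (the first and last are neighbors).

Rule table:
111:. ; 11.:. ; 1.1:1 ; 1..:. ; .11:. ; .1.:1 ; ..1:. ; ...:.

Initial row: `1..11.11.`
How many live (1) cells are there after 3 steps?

1....1..1
.....1...
.....1...
count of 1: 1

1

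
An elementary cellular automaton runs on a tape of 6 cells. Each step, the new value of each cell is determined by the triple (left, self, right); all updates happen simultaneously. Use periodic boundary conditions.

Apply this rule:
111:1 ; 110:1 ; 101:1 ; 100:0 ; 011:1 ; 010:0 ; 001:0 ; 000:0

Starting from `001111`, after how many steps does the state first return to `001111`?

1

step 1: 001111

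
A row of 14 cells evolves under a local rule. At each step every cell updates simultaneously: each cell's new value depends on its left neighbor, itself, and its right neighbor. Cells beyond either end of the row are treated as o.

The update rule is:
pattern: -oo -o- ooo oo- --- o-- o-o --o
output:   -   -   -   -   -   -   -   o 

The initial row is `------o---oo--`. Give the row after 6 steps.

----o---o--o--

step 1: -----o---o---o
step 2: ----o---o---o-
step 3: ---o---o---o--
step 4: --o---o---o--o
step 5: -o---o---o--o-
step 6: ----o---o--o--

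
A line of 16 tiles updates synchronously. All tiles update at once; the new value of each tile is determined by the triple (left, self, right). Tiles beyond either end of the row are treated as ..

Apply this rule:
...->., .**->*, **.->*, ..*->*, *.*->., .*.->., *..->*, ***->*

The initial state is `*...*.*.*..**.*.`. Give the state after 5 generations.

.*....**********

.*.*.....****..*
*...*...*******.
.*.*.*.*********
*......*********
.*....**********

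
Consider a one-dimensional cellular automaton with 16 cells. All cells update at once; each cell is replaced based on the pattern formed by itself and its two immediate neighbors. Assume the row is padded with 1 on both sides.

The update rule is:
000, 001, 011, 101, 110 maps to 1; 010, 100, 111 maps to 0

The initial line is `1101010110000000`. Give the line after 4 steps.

0111000011011000

0110101110111111
1111011011100000
0001111110101111
0111000011011000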